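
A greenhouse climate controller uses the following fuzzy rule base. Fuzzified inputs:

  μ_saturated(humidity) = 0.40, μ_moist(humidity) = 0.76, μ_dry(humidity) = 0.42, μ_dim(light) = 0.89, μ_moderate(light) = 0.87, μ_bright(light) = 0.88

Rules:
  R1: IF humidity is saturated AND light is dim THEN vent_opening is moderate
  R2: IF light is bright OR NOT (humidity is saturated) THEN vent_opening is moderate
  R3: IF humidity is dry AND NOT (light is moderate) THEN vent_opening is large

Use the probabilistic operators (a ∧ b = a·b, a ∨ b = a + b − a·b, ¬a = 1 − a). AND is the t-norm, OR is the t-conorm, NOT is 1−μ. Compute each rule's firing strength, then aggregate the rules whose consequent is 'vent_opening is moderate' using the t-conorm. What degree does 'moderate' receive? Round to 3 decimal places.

R1: saturated=0.40, dim=0.89; AND[a·b] → w = 0.3560
R2: bright=0.88, ¬saturated=1−0.40=0.60; OR[a + b − a·b] → w = 0.9520
R3: dry=0.42, ¬moderate=1−0.87=0.13; AND[a·b] → w = 0.0546
Rules with consequent 'moderate': {R1, R2} → strengths 0.3560, 0.9520
Aggregate via t-conorm [a + b − a·b]: 0.9691

0.969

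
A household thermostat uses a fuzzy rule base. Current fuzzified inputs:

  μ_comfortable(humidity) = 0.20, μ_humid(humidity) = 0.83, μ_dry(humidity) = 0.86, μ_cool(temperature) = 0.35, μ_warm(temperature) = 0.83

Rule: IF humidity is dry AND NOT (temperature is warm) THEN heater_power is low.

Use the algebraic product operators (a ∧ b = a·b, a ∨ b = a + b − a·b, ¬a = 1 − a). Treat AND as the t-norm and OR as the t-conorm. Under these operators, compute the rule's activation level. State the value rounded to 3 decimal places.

firing strength: dry=0.86, ¬warm=1−0.83=0.17; AND[a·b] → w = 0.1462

0.146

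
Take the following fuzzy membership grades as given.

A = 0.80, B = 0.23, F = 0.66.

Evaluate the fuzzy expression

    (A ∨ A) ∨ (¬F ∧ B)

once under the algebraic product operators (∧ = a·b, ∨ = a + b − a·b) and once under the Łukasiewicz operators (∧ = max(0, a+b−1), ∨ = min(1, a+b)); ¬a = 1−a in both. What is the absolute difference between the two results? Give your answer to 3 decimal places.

Under algebraic product:
  A ∨ A = a + b − a·b on (0.8000, 0.8000) = 0.9600
  ¬F = 1 − 0.6600 = 0.3400
  ¬F ∧ B = a·b on (0.3400, 0.2300) = 0.0782
  (A ∨ A) ∨ (¬F ∧ B) = a + b − a·b on (0.9600, 0.0782) = 0.9631
  → value = 0.9631
Under Łukasiewicz:
  A ∨ A = min(1, a+b) on (0.80, 0.80) = 1.00
  ¬F = 1 − 0.66 = 0.34
  ¬F ∧ B = max(0, a+b−1) on (0.34, 0.23) = 0.00
  (A ∨ A) ∨ (¬F ∧ B) = min(1, a+b) on (1.00, 0.00) = 1.00
  → value = 1.0000
|0.9631 − 1.0000| = 0.037

0.037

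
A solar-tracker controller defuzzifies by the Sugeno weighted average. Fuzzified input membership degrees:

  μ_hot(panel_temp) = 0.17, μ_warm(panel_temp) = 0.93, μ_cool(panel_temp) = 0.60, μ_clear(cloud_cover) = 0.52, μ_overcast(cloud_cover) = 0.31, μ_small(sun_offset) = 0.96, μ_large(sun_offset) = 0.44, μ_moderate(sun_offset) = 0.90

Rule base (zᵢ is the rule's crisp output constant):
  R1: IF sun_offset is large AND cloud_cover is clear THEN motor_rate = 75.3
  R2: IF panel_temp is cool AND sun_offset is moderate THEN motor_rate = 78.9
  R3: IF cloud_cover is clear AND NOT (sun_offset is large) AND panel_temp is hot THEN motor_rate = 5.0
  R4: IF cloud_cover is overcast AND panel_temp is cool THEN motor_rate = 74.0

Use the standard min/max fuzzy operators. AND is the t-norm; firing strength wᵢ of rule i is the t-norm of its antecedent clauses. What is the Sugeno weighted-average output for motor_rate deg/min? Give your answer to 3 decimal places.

R1 (z=75.3): large=0.44, clear=0.52; AND[min(a, b)] → w = 0.44
R2 (z=78.9): cool=0.60, moderate=0.90; AND[min(a, b)] → w = 0.60
R3 (z=5.0): clear=0.52, ¬large=1−0.44=0.56, hot=0.17; AND[min(a, b)] → w = 0.17
R4 (z=74.0): overcast=0.31, cool=0.60; AND[min(a, b)] → w = 0.31
Weighted average = (0.44·75.3 + 0.60·78.9 + 0.17·5.0 + 0.31·74.0) / (0.44 + 0.60 + 0.17 + 0.31)
  = 104.2620 / 1.5200 = 68.593

68.593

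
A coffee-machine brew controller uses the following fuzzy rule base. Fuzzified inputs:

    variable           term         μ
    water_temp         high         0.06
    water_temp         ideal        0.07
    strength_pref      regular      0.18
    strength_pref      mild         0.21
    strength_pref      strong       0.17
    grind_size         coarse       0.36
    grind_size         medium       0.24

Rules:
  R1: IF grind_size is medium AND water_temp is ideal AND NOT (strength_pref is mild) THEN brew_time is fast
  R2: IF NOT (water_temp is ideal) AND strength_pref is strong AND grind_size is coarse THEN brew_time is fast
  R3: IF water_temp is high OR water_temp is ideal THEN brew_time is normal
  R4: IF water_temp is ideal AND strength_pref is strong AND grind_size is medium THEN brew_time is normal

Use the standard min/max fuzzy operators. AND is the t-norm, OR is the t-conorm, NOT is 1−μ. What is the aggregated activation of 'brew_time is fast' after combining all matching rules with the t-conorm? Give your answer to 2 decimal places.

R1: medium=0.24, ideal=0.07, ¬mild=1−0.21=0.79; AND[min(a, b)] → w = 0.07
R2: ¬ideal=1−0.07=0.93, strong=0.17, coarse=0.36; AND[min(a, b)] → w = 0.17
R3: high=0.06, ideal=0.07; OR[max(a, b)] → w = 0.07
R4: ideal=0.07, strong=0.17, medium=0.24; AND[min(a, b)] → w = 0.07
Rules with consequent 'fast': {R1, R2} → strengths 0.07, 0.17
Aggregate via t-conorm [max(a, b)]: 0.17

0.17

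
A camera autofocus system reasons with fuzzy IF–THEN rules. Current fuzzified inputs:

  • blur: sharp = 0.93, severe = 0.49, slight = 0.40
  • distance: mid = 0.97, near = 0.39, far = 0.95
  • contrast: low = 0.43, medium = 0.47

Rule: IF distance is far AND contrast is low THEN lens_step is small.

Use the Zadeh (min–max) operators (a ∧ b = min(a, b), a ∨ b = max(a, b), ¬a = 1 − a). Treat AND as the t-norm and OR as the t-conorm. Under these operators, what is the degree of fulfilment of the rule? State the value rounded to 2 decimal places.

firing strength: far=0.95, low=0.43; AND[min(a, b)] → w = 0.43

0.43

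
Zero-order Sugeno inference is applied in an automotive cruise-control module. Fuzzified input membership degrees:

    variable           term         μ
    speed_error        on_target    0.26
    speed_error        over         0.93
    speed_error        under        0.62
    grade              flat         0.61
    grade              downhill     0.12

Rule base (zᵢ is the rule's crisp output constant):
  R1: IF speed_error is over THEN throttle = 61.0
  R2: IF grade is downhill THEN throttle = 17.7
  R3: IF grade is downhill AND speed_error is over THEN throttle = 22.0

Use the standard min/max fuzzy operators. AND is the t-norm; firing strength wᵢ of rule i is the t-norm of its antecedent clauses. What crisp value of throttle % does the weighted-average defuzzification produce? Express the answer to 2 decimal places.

52.56

R1 (z=61.0): over=0.93 → w = 0.93
R2 (z=17.7): downhill=0.12 → w = 0.12
R3 (z=22.0): downhill=0.12, over=0.93; AND[min(a, b)] → w = 0.12
Weighted average = (0.93·61.0 + 0.12·17.7 + 0.12·22.0) / (0.93 + 0.12 + 0.12)
  = 61.4940 / 1.1700 = 52.56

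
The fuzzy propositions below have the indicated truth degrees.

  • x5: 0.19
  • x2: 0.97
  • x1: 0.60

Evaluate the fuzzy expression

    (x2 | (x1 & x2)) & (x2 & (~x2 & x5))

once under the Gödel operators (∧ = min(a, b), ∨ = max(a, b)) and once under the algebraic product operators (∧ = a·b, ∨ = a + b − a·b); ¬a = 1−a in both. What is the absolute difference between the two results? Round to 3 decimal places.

0.025

Under Gödel:
  x1 & x2 = min(a, b) on (0.60, 0.97) = 0.60
  x2 | (x1 & x2) = max(a, b) on (0.97, 0.60) = 0.97
  ~x2 = 1 − 0.97 = 0.03
  ~x2 & x5 = min(a, b) on (0.03, 0.19) = 0.03
  x2 & (~x2 & x5) = min(a, b) on (0.97, 0.03) = 0.03
  (x2 | (x1 & x2)) & (x2 & (~x2 & x5)) = min(a, b) on (0.97, 0.03) = 0.03
  → value = 0.0300
Under algebraic product:
  x1 & x2 = a·b on (0.6000, 0.9700) = 0.5820
  x2 | (x1 & x2) = a + b − a·b on (0.9700, 0.5820) = 0.9875
  ~x2 = 1 − 0.9700 = 0.0300
  ~x2 & x5 = a·b on (0.0300, 0.1900) = 0.0057
  x2 & (~x2 & x5) = a·b on (0.9700, 0.0057) = 0.0055
  (x2 | (x1 & x2)) & (x2 & (~x2 & x5)) = a·b on (0.9875, 0.0055) = 0.0055
  → value = 0.0055
|0.0300 − 0.0055| = 0.025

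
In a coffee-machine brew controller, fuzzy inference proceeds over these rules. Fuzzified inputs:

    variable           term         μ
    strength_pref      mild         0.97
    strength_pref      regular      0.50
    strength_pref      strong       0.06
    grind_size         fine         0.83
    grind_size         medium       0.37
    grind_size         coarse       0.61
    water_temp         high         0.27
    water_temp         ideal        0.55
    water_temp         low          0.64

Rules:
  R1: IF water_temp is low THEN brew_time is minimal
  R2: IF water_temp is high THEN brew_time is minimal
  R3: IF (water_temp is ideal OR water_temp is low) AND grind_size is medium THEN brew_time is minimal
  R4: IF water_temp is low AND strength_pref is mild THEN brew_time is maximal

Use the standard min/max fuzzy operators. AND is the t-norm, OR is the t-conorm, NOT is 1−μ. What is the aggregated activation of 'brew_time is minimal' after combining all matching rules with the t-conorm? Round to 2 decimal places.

R1: low=0.64 → w = 0.64
R2: high=0.27 → w = 0.27
R3: (ideal=0.55 OR low=0.64) = 0.64; AND[min(a, b)] with medium=0.37 → w = 0.37
R4: low=0.64, mild=0.97; AND[min(a, b)] → w = 0.64
Rules with consequent 'minimal': {R1, R2, R3} → strengths 0.64, 0.27, 0.37
Aggregate via t-conorm [max(a, b)]: 0.64

0.64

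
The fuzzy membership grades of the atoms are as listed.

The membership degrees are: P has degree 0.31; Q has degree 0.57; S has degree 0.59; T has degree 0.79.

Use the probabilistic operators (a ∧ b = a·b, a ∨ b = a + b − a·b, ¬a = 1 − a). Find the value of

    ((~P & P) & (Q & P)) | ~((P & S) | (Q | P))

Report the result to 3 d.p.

~P = 1 − 0.3100 = 0.6900
~P & P = a·b on (0.6900, 0.3100) = 0.2139
Q & P = a·b on (0.5700, 0.3100) = 0.1767
(~P & P) & (Q & P) = a·b on (0.2139, 0.1767) = 0.0378
P & S = a·b on (0.3100, 0.5900) = 0.1829
Q | P = a + b − a·b on (0.5700, 0.3100) = 0.7033
(P & S) | (Q | P) = a + b − a·b on (0.1829, 0.7033) = 0.7576
~((P & S) | (Q | P)) = 1 − 0.7576 = 0.2424
((~P & P) & (Q & P)) | ~((P & S) | (Q | P)) = a + b − a·b on (0.0378, 0.2424) = 0.2711

0.271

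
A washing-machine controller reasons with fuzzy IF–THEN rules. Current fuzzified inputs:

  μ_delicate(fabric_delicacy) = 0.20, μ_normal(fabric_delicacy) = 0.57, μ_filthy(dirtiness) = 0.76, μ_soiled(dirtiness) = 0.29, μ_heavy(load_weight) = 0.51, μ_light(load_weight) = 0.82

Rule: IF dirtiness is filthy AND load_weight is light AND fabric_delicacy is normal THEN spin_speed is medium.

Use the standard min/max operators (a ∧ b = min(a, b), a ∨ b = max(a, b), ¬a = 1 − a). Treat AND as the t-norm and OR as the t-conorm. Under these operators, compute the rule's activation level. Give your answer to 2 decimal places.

0.57

firing strength: filthy=0.76, light=0.82, normal=0.57; AND[min(a, b)] → w = 0.57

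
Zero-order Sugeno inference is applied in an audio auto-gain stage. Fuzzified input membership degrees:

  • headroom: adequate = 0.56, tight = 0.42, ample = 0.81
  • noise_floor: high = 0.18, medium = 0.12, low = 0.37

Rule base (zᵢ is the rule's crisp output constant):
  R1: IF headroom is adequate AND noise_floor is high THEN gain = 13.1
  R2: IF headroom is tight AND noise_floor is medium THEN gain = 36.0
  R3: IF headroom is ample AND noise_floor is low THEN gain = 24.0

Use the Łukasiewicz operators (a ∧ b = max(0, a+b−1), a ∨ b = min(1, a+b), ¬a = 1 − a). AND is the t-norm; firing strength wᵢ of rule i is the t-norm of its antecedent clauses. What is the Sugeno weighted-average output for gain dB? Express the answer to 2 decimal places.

R1 (z=13.1): adequate=0.56, high=0.18; AND[max(0, a+b−1)] → w = 0.00
R2 (z=36.0): tight=0.42, medium=0.12; AND[max(0, a+b−1)] → w = 0.00
R3 (z=24.0): ample=0.81, low=0.37; AND[max(0, a+b−1)] → w = 0.18
Weighted average = (0.00·13.1 + 0.00·36.0 + 0.18·24.0) / (0.00 + 0.00 + 0.18)
  = 4.3200 / 0.1800 = 24.00

24.00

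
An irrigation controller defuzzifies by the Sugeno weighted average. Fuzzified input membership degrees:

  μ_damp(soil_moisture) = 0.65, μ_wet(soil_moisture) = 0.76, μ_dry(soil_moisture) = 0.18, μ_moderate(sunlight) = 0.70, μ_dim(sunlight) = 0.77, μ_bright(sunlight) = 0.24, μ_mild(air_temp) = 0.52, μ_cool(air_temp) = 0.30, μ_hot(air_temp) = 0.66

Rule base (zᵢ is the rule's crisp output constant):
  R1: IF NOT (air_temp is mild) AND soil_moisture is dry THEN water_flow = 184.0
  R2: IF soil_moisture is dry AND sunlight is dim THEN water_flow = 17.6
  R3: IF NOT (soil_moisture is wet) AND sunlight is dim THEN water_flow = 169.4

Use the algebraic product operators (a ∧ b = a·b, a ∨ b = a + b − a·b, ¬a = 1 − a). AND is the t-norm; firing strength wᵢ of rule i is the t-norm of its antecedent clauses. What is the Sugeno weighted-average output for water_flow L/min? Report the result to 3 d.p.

R1 (z=184.0): ¬mild=1−0.52=0.48, dry=0.18; AND[a·b] → w = 0.0864
R2 (z=17.6): dry=0.18, dim=0.77; AND[a·b] → w = 0.1386
R3 (z=169.4): ¬wet=1−0.76=0.24, dim=0.77; AND[a·b] → w = 0.1848
Weighted average = (0.0864·184.0 + 0.1386·17.6 + 0.1848·169.4) / (0.0864 + 0.1386 + 0.1848)
  = 49.6421 / 0.4098 = 121.137

121.137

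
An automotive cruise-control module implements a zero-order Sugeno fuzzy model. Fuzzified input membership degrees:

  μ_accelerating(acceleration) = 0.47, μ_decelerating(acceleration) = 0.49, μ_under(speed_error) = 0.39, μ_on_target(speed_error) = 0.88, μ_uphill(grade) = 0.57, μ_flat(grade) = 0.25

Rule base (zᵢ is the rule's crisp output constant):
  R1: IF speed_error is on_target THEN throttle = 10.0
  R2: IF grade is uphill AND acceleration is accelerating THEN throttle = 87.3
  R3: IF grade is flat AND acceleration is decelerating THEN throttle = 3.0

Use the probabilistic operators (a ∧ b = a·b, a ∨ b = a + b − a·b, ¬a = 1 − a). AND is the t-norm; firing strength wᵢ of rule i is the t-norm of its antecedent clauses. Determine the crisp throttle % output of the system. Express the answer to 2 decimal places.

R1 (z=10.0): on_target=0.88 → w = 0.8800
R2 (z=87.3): uphill=0.57, accelerating=0.47; AND[a·b] → w = 0.2679
R3 (z=3.0): flat=0.25, decelerating=0.49; AND[a·b] → w = 0.1225
Weighted average = (0.8800·10.0 + 0.2679·87.3 + 0.1225·3.0) / (0.8800 + 0.2679 + 0.1225)
  = 32.5552 / 1.2704 = 25.63

25.63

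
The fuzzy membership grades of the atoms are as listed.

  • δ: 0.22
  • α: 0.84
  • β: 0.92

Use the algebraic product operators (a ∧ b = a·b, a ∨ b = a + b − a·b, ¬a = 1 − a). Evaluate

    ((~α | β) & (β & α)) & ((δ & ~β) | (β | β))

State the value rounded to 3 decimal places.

~α = 1 − 0.8400 = 0.1600
~α | β = a + b − a·b on (0.1600, 0.9200) = 0.9328
β & α = a·b on (0.9200, 0.8400) = 0.7728
(~α | β) & (β & α) = a·b on (0.9328, 0.7728) = 0.7209
~β = 1 − 0.9200 = 0.0800
δ & ~β = a·b on (0.2200, 0.0800) = 0.0176
β | β = a + b − a·b on (0.9200, 0.9200) = 0.9936
(δ & ~β) | (β | β) = a + b − a·b on (0.0176, 0.9936) = 0.9937
((~α | β) & (β & α)) & ((δ & ~β) | (β | β)) = a·b on (0.7209, 0.9937) = 0.7163

0.716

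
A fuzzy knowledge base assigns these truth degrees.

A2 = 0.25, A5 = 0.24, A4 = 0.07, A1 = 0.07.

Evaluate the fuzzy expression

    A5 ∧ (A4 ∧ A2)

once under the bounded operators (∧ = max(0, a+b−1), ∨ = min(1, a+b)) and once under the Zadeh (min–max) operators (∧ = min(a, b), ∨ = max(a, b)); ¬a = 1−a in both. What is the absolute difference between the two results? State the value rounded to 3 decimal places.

Under bounded:
  A4 ∧ A2 = max(0, a+b−1) on (0.07, 0.25) = 0.00
  A5 ∧ (A4 ∧ A2) = max(0, a+b−1) on (0.24, 0.00) = 0.00
  → value = 0.0000
Under Zadeh (min–max):
  A4 ∧ A2 = min(a, b) on (0.07, 0.25) = 0.07
  A5 ∧ (A4 ∧ A2) = min(a, b) on (0.24, 0.07) = 0.07
  → value = 0.0700
|0.0000 − 0.0700| = 0.070

0.070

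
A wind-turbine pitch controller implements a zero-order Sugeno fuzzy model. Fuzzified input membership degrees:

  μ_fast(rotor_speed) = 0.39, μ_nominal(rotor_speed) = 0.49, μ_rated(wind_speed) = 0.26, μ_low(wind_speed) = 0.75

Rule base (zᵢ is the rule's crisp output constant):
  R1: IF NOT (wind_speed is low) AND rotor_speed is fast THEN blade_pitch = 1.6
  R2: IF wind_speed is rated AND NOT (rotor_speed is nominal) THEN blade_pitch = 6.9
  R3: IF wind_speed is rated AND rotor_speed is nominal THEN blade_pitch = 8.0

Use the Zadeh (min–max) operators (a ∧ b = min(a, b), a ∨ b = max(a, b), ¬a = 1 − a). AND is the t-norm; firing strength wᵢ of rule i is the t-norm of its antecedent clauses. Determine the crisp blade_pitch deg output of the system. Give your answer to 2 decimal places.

R1 (z=1.6): ¬low=1−0.75=0.25, fast=0.39; AND[min(a, b)] → w = 0.25
R2 (z=6.9): rated=0.26, ¬nominal=1−0.49=0.51; AND[min(a, b)] → w = 0.26
R3 (z=8.0): rated=0.26, nominal=0.49; AND[min(a, b)] → w = 0.26
Weighted average = (0.25·1.6 + 0.26·6.9 + 0.26·8.0) / (0.25 + 0.26 + 0.26)
  = 4.2740 / 0.7700 = 5.55

5.55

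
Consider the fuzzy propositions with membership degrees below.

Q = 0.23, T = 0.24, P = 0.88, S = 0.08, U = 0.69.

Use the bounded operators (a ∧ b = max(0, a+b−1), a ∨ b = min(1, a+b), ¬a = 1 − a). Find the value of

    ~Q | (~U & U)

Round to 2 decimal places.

~Q = 1 − 0.23 = 0.77
~U = 1 − 0.69 = 0.31
~U & U = max(0, a+b−1) on (0.31, 0.69) = 0.00
~Q | (~U & U) = min(1, a+b) on (0.77, 0.00) = 0.77

0.77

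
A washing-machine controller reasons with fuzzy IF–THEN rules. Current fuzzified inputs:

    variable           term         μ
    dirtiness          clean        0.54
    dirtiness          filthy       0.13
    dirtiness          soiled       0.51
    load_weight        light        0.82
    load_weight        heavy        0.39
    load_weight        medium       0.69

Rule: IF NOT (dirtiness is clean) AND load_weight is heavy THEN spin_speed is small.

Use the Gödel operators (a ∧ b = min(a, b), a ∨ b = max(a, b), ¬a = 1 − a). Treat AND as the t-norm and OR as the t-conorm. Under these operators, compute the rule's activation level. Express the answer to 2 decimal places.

0.39

firing strength: ¬clean=1−0.54=0.46, heavy=0.39; AND[min(a, b)] → w = 0.39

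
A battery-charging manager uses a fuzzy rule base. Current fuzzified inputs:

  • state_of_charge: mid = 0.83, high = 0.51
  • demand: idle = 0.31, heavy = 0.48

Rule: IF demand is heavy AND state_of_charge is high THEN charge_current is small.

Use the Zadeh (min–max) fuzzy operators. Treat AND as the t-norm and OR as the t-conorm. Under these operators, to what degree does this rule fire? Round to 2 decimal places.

0.48

firing strength: heavy=0.48, high=0.51; AND[min(a, b)] → w = 0.48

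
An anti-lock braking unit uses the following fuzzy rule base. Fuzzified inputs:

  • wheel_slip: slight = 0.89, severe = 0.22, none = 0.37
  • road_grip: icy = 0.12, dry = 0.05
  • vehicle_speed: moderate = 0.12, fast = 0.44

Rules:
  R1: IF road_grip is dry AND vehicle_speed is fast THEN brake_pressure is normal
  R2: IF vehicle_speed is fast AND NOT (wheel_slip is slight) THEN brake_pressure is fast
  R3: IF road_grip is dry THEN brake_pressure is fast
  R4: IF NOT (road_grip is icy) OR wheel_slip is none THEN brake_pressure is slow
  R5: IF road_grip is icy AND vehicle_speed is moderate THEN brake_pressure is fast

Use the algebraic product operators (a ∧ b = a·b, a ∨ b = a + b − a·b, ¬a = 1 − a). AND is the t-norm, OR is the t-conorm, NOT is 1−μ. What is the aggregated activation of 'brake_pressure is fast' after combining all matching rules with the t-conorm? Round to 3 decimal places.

R1: dry=0.05, fast=0.44; AND[a·b] → w = 0.0220
R2: fast=0.44, ¬slight=1−0.89=0.11; AND[a·b] → w = 0.0484
R3: dry=0.05 → w = 0.0500
R4: ¬icy=1−0.12=0.88, none=0.37; OR[a + b − a·b] → w = 0.9244
R5: icy=0.12, moderate=0.12; AND[a·b] → w = 0.0144
Rules with consequent 'fast': {R2, R3, R5} → strengths 0.0484, 0.0500, 0.0144
Aggregate via t-conorm [a + b − a·b]: 0.1090

0.109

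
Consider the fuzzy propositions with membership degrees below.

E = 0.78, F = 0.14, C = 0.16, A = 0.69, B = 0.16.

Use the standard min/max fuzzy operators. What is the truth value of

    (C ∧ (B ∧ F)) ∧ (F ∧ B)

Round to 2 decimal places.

B ∧ F = min(a, b) on (0.16, 0.14) = 0.14
C ∧ (B ∧ F) = min(a, b) on (0.16, 0.14) = 0.14
F ∧ B = min(a, b) on (0.14, 0.16) = 0.14
(C ∧ (B ∧ F)) ∧ (F ∧ B) = min(a, b) on (0.14, 0.14) = 0.14

0.14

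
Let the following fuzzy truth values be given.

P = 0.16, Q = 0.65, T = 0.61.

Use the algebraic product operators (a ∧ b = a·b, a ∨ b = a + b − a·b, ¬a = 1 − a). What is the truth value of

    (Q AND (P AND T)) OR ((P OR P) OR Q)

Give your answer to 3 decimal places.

P AND T = a·b on (0.1600, 0.6100) = 0.0976
Q AND (P AND T) = a·b on (0.6500, 0.0976) = 0.0634
P OR P = a + b − a·b on (0.1600, 0.1600) = 0.2944
(P OR P) OR Q = a + b − a·b on (0.2944, 0.6500) = 0.7530
(Q AND (P AND T)) OR ((P OR P) OR Q) = a + b − a·b on (0.0634, 0.7530) = 0.7687

0.769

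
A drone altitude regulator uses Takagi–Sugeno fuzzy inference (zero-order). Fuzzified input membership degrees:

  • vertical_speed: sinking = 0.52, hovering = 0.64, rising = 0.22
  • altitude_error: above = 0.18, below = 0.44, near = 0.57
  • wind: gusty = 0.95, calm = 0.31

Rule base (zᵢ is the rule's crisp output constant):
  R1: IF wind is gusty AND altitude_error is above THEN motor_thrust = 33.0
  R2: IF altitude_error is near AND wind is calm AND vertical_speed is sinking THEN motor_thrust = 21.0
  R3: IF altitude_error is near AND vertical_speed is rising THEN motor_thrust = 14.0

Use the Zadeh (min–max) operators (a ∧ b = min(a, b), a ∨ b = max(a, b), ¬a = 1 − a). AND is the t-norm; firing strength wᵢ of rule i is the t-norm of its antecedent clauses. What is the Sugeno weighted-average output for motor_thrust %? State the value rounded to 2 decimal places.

R1 (z=33.0): gusty=0.95, above=0.18; AND[min(a, b)] → w = 0.18
R2 (z=21.0): near=0.57, calm=0.31, sinking=0.52; AND[min(a, b)] → w = 0.31
R3 (z=14.0): near=0.57, rising=0.22; AND[min(a, b)] → w = 0.22
Weighted average = (0.18·33.0 + 0.31·21.0 + 0.22·14.0) / (0.18 + 0.31 + 0.22)
  = 15.5300 / 0.7100 = 21.87

21.87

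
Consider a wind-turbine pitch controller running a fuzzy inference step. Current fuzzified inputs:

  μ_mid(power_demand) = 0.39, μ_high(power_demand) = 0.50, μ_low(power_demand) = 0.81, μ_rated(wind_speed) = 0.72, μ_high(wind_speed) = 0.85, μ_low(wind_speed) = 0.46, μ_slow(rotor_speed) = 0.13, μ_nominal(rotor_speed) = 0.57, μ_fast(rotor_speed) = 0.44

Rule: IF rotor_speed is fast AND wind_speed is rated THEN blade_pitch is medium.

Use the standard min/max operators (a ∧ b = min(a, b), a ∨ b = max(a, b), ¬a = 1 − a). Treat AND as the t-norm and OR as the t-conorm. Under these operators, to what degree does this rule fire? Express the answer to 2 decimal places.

0.44

firing strength: fast=0.44, rated=0.72; AND[min(a, b)] → w = 0.44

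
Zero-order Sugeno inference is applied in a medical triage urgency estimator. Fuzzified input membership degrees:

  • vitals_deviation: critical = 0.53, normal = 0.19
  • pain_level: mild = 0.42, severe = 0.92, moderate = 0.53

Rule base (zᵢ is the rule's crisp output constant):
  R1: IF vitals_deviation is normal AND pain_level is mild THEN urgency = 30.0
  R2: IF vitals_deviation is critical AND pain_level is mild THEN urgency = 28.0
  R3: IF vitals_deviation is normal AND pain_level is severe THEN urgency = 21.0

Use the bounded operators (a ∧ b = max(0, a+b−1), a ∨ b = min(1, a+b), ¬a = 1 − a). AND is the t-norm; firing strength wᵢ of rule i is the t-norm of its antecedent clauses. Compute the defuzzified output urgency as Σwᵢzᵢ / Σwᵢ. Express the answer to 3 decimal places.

R1 (z=30.0): normal=0.19, mild=0.42; AND[max(0, a+b−1)] → w = 0.00
R2 (z=28.0): critical=0.53, mild=0.42; AND[max(0, a+b−1)] → w = 0.00
R3 (z=21.0): normal=0.19, severe=0.92; AND[max(0, a+b−1)] → w = 0.11
Weighted average = (0.00·30.0 + 0.00·28.0 + 0.11·21.0) / (0.00 + 0.00 + 0.11)
  = 2.3100 / 0.1100 = 21.000

21.000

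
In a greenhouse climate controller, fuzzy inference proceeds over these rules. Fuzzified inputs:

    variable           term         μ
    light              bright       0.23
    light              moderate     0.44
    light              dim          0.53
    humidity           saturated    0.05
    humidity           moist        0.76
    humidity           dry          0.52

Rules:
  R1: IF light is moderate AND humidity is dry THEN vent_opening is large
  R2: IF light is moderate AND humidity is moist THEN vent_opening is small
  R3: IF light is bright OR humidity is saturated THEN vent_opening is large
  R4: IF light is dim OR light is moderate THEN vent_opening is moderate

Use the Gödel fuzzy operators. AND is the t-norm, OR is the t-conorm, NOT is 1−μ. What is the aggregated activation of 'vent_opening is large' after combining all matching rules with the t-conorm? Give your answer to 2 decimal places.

0.44

R1: moderate=0.44, dry=0.52; AND[min(a, b)] → w = 0.44
R2: moderate=0.44, moist=0.76; AND[min(a, b)] → w = 0.44
R3: bright=0.23, saturated=0.05; OR[max(a, b)] → w = 0.23
R4: dim=0.53, moderate=0.44; OR[max(a, b)] → w = 0.53
Rules with consequent 'large': {R1, R3} → strengths 0.44, 0.23
Aggregate via t-conorm [max(a, b)]: 0.44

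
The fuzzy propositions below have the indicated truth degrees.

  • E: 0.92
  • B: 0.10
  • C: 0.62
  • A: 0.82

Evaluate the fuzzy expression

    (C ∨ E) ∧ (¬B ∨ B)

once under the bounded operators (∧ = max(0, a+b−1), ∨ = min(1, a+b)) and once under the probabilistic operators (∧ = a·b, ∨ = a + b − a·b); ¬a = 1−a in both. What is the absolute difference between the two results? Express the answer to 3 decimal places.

Under bounded:
  C ∨ E = min(1, a+b) on (0.62, 0.92) = 1.00
  ¬B = 1 − 0.10 = 0.90
  ¬B ∨ B = min(1, a+b) on (0.90, 0.10) = 1.00
  (C ∨ E) ∧ (¬B ∨ B) = max(0, a+b−1) on (1.00, 1.00) = 1.00
  → value = 1.0000
Under probabilistic:
  C ∨ E = a + b − a·b on (0.6200, 0.9200) = 0.9696
  ¬B = 1 − 0.1000 = 0.9000
  ¬B ∨ B = a + b − a·b on (0.9000, 0.1000) = 0.9100
  (C ∨ E) ∧ (¬B ∨ B) = a·b on (0.9696, 0.9100) = 0.8823
  → value = 0.8823
|1.0000 − 0.8823| = 0.118

0.118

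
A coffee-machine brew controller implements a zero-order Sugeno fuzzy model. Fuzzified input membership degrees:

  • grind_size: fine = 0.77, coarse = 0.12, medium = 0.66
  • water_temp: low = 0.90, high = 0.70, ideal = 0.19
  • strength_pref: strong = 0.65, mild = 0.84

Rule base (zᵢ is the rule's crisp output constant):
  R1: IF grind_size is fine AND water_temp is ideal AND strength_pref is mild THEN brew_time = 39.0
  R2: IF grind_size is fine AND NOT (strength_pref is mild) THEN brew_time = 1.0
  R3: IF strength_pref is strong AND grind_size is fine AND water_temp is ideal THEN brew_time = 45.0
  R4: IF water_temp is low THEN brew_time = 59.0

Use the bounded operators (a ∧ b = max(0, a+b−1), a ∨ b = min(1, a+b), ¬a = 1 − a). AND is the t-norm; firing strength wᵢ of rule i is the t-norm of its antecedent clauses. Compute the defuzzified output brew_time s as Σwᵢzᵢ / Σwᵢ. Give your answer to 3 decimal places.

R1 (z=39.0): fine=0.77, ideal=0.19, mild=0.84; AND[max(0, a+b−1)] → w = 0.00
R2 (z=1.0): fine=0.77, ¬mild=1−0.84=0.16; AND[max(0, a+b−1)] → w = 0.00
R3 (z=45.0): strong=0.65, fine=0.77, ideal=0.19; AND[max(0, a+b−1)] → w = 0.00
R4 (z=59.0): low=0.90 → w = 0.90
Weighted average = (0.00·39.0 + 0.00·1.0 + 0.00·45.0 + 0.90·59.0) / (0.00 + 0.00 + 0.00 + 0.90)
  = 53.1000 / 0.9000 = 59.000

59.000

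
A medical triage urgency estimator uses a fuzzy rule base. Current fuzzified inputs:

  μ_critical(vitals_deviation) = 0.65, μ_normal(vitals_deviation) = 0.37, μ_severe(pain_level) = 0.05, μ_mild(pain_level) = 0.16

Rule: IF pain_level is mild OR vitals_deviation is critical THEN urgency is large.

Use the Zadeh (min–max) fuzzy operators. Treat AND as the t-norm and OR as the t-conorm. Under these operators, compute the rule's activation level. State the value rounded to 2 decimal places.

0.65

firing strength: mild=0.16, critical=0.65; OR[max(a, b)] → w = 0.65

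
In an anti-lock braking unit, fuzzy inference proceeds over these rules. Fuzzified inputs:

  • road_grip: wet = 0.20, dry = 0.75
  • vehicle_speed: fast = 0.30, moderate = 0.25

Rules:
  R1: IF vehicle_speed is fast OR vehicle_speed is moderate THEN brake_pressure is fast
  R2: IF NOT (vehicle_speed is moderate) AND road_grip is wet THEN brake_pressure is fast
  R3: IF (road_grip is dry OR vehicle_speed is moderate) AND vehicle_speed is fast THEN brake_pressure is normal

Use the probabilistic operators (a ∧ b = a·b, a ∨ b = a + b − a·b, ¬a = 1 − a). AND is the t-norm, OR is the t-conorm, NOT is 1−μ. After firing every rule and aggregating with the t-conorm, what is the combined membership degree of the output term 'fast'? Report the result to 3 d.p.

R1: fast=0.30, moderate=0.25; OR[a + b − a·b] → w = 0.4750
R2: ¬moderate=1−0.25=0.75, wet=0.20; AND[a·b] → w = 0.1500
R3: (dry=0.75 OR moderate=0.25) = 0.8125; AND[a·b] with fast=0.30 → w = 0.2437
Rules with consequent 'fast': {R1, R2} → strengths 0.4750, 0.1500
Aggregate via t-conorm [a + b − a·b]: 0.5537

0.554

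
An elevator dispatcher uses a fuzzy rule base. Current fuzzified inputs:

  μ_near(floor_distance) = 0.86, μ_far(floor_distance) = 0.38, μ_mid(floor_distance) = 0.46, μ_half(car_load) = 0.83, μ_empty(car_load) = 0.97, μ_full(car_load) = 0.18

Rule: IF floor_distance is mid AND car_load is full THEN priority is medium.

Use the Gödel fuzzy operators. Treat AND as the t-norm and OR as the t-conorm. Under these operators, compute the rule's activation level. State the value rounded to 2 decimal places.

firing strength: mid=0.46, full=0.18; AND[min(a, b)] → w = 0.18

0.18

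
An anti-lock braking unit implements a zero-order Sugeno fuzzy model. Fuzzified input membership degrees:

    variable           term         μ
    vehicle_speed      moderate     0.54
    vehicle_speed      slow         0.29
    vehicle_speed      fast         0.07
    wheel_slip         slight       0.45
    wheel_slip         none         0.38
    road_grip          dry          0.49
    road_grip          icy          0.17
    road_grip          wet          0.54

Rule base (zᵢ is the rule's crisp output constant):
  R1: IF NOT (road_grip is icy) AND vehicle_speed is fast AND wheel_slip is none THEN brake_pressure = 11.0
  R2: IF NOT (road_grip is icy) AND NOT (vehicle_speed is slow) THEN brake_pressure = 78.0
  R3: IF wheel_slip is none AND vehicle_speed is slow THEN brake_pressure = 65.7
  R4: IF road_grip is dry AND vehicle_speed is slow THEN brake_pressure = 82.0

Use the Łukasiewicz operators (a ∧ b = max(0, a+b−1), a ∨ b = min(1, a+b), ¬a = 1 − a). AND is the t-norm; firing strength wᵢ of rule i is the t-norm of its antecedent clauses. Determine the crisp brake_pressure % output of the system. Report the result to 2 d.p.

R1 (z=11.0): ¬icy=1−0.17=0.83, fast=0.07, none=0.38; AND[max(0, a+b−1)] → w = 0.00
R2 (z=78.0): ¬icy=1−0.17=0.83, ¬slow=1−0.29=0.71; AND[max(0, a+b−1)] → w = 0.54
R3 (z=65.7): none=0.38, slow=0.29; AND[max(0, a+b−1)] → w = 0.00
R4 (z=82.0): dry=0.49, slow=0.29; AND[max(0, a+b−1)] → w = 0.00
Weighted average = (0.00·11.0 + 0.54·78.0 + 0.00·65.7 + 0.00·82.0) / (0.00 + 0.54 + 0.00 + 0.00)
  = 42.1200 / 0.5400 = 78.00

78.00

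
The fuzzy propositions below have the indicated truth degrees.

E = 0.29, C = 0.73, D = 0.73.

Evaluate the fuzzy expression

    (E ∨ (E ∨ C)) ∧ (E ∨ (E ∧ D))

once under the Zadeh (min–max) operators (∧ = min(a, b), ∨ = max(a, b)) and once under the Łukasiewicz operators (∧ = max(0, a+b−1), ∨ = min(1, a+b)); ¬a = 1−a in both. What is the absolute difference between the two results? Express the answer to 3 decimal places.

0.020

Under Zadeh (min–max):
  E ∨ C = max(a, b) on (0.29, 0.73) = 0.73
  E ∨ (E ∨ C) = max(a, b) on (0.29, 0.73) = 0.73
  E ∧ D = min(a, b) on (0.29, 0.73) = 0.29
  E ∨ (E ∧ D) = max(a, b) on (0.29, 0.29) = 0.29
  (E ∨ (E ∨ C)) ∧ (E ∨ (E ∧ D)) = min(a, b) on (0.73, 0.29) = 0.29
  → value = 0.2900
Under Łukasiewicz:
  E ∨ C = min(1, a+b) on (0.29, 0.73) = 1.00
  E ∨ (E ∨ C) = min(1, a+b) on (0.29, 1.00) = 1.00
  E ∧ D = max(0, a+b−1) on (0.29, 0.73) = 0.02
  E ∨ (E ∧ D) = min(1, a+b) on (0.29, 0.02) = 0.31
  (E ∨ (E ∨ C)) ∧ (E ∨ (E ∧ D)) = max(0, a+b−1) on (1.00, 0.31) = 0.31
  → value = 0.3100
|0.2900 − 0.3100| = 0.020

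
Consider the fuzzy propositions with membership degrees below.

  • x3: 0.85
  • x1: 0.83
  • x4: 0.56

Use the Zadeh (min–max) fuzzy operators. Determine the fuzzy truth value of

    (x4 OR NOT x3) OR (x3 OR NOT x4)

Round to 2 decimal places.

NOT x3 = 1 − 0.85 = 0.15
x4 OR NOT x3 = max(a, b) on (0.56, 0.15) = 0.56
NOT x4 = 1 − 0.56 = 0.44
x3 OR NOT x4 = max(a, b) on (0.85, 0.44) = 0.85
(x4 OR NOT x3) OR (x3 OR NOT x4) = max(a, b) on (0.56, 0.85) = 0.85

0.85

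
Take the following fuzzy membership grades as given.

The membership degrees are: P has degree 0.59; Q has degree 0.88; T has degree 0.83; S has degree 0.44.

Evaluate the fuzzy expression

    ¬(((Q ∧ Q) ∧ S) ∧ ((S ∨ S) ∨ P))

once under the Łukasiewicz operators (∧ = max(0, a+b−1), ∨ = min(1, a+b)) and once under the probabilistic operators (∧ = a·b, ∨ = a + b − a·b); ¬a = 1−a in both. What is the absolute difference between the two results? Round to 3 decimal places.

0.097

Under Łukasiewicz:
  Q ∧ Q = max(0, a+b−1) on (0.88, 0.88) = 0.76
  (Q ∧ Q) ∧ S = max(0, a+b−1) on (0.76, 0.44) = 0.20
  S ∨ S = min(1, a+b) on (0.44, 0.44) = 0.88
  (S ∨ S) ∨ P = min(1, a+b) on (0.88, 0.59) = 1.00
  ((Q ∧ Q) ∧ S) ∧ ((S ∨ S) ∨ P) = max(0, a+b−1) on (0.20, 1.00) = 0.20
  ¬(((Q ∧ Q) ∧ S) ∧ ((S ∨ S) ∨ P)) = 1 − 0.20 = 0.80
  → value = 0.8000
Under probabilistic:
  Q ∧ Q = a·b on (0.8800, 0.8800) = 0.7744
  (Q ∧ Q) ∧ S = a·b on (0.7744, 0.4400) = 0.3407
  S ∨ S = a + b − a·b on (0.4400, 0.4400) = 0.6864
  (S ∨ S) ∨ P = a + b − a·b on (0.6864, 0.5900) = 0.8714
  ((Q ∧ Q) ∧ S) ∧ ((S ∨ S) ∨ P) = a·b on (0.3407, 0.8714) = 0.2969
  ¬(((Q ∧ Q) ∧ S) ∧ ((S ∨ S) ∨ P)) = 1 − 0.2969 = 0.7031
  → value = 0.7031
|0.8000 − 0.7031| = 0.097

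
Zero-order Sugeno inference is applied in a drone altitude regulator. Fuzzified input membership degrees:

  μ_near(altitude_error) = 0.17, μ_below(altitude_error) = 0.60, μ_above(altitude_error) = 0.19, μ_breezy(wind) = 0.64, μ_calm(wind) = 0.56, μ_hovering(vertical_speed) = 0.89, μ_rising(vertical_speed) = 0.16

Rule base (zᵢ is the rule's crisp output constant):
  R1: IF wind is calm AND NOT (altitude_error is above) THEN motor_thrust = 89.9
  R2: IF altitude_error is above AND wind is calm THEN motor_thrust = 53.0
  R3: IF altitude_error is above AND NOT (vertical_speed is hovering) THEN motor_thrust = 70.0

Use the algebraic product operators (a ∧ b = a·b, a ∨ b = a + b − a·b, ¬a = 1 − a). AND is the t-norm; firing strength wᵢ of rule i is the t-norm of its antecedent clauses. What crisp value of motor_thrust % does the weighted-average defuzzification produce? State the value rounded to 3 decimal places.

82.425

R1 (z=89.9): calm=0.56, ¬above=1−0.19=0.81; AND[a·b] → w = 0.4536
R2 (z=53.0): above=0.19, calm=0.56; AND[a·b] → w = 0.1064
R3 (z=70.0): above=0.19, ¬hovering=1−0.89=0.11; AND[a·b] → w = 0.0209
Weighted average = (0.4536·89.9 + 0.1064·53.0 + 0.0209·70.0) / (0.4536 + 0.1064 + 0.0209)
  = 47.8808 / 0.5809 = 82.425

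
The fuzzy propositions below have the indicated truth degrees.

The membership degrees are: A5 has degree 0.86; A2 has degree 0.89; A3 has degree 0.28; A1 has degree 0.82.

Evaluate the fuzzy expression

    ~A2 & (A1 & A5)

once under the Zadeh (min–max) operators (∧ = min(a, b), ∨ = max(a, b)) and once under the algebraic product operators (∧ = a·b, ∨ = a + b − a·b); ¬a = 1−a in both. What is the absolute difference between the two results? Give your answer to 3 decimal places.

0.032

Under Zadeh (min–max):
  ~A2 = 1 − 0.89 = 0.11
  A1 & A5 = min(a, b) on (0.82, 0.86) = 0.82
  ~A2 & (A1 & A5) = min(a, b) on (0.11, 0.82) = 0.11
  → value = 0.1100
Under algebraic product:
  ~A2 = 1 − 0.8900 = 0.1100
  A1 & A5 = a·b on (0.8200, 0.8600) = 0.7052
  ~A2 & (A1 & A5) = a·b on (0.1100, 0.7052) = 0.0776
  → value = 0.0776
|0.1100 − 0.0776| = 0.032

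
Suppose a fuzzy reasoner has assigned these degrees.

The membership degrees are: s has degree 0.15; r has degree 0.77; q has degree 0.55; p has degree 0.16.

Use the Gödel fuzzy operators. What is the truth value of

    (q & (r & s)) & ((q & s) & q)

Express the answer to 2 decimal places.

0.15

r & s = min(a, b) on (0.77, 0.15) = 0.15
q & (r & s) = min(a, b) on (0.55, 0.15) = 0.15
q & s = min(a, b) on (0.55, 0.15) = 0.15
(q & s) & q = min(a, b) on (0.15, 0.55) = 0.15
(q & (r & s)) & ((q & s) & q) = min(a, b) on (0.15, 0.15) = 0.15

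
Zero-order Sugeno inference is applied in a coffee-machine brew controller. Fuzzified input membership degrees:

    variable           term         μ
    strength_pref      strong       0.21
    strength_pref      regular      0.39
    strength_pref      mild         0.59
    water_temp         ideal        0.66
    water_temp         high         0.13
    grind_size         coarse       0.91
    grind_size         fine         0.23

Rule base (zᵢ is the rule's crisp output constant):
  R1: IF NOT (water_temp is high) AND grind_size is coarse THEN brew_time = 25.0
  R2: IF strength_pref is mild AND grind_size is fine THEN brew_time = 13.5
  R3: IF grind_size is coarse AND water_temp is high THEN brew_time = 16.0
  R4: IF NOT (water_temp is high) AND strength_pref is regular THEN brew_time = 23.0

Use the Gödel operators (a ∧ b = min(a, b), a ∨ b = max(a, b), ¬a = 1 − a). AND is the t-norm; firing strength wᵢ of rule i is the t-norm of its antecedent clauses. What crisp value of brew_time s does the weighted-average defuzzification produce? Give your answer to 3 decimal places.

22.164

R1 (z=25.0): ¬high=1−0.13=0.87, coarse=0.91; AND[min(a, b)] → w = 0.87
R2 (z=13.5): mild=0.59, fine=0.23; AND[min(a, b)] → w = 0.23
R3 (z=16.0): coarse=0.91, high=0.13; AND[min(a, b)] → w = 0.13
R4 (z=23.0): ¬high=1−0.13=0.87, regular=0.39; AND[min(a, b)] → w = 0.39
Weighted average = (0.87·25.0 + 0.23·13.5 + 0.13·16.0 + 0.39·23.0) / (0.87 + 0.23 + 0.13 + 0.39)
  = 35.9050 / 1.6200 = 22.164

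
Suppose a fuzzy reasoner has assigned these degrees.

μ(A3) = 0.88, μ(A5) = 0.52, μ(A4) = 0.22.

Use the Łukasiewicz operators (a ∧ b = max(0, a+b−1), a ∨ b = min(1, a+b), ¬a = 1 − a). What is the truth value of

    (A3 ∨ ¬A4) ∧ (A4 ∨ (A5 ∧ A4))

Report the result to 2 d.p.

0.22

¬A4 = 1 − 0.22 = 0.78
A3 ∨ ¬A4 = min(1, a+b) on (0.88, 0.78) = 1.00
A5 ∧ A4 = max(0, a+b−1) on (0.52, 0.22) = 0.00
A4 ∨ (A5 ∧ A4) = min(1, a+b) on (0.22, 0.00) = 0.22
(A3 ∨ ¬A4) ∧ (A4 ∨ (A5 ∧ A4)) = max(0, a+b−1) on (1.00, 0.22) = 0.22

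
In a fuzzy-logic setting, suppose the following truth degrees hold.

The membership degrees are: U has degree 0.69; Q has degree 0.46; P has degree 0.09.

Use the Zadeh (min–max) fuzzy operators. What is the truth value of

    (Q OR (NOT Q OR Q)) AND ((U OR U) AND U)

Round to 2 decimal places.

0.54

NOT Q = 1 − 0.46 = 0.54
NOT Q OR Q = max(a, b) on (0.54, 0.46) = 0.54
Q OR (NOT Q OR Q) = max(a, b) on (0.46, 0.54) = 0.54
U OR U = max(a, b) on (0.69, 0.69) = 0.69
(U OR U) AND U = min(a, b) on (0.69, 0.69) = 0.69
(Q OR (NOT Q OR Q)) AND ((U OR U) AND U) = min(a, b) on (0.54, 0.69) = 0.54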